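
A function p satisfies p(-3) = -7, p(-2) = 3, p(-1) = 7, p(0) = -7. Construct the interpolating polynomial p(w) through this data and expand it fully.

p(w) = -2w^3 - 15w^2 - 27w - 7

L_0(w) = (w + 2)(w + 1)w / [-6] = -(1/6)w^3 - (1/2)w^2 - (1/3)w
L_1(w) = (w + 3)(w + 1)w / [2] = (1/2)w^3 + 2w^2 + (3/2)w
L_2(w) = (w + 3)(w + 2)w / [-2] = -(1/2)w^3 - (5/2)w^2 - 3w
L_3(w) = (w + 3)(w + 2)(w + 1) / [6] = (1/6)w^3 + w^2 + (11/6)w + 1
p(w) = (-7)·L_0 + 3·L_1 + 7·L_2 + (-7)·L_3
  (-7)·L_0(w) = (7/6)w^3 + (7/2)w^2 + (7/3)w
  3·L_1(w) = (3/2)w^3 + 6w^2 + (9/2)w
  7·L_2(w) = -(7/2)w^3 - (35/2)w^2 - 21w
  (-7)·L_3(w) = -(7/6)w^3 - 7w^2 - (77/6)w - 7
Adding term by term: -2w^3 - 15w^2 - 27w - 7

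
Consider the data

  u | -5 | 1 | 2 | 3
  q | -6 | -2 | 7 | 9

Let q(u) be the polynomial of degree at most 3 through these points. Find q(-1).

-377/14

Using Newton's divided-difference form:
q[-5,1] = (-2 - (-6)) / (1 - (-5)) = 2/3
q[1,2] = (7 - (-2)) / (2 - 1) = 9
q[2,3] = (9 - 7) / (3 - 2) = 2
q[-5,1,2] = (9 - 2/3) / (2 - (-5)) = 25/21
q[1,2,3] = (2 - 9) / (3 - 1) = -7/2
q[-5,1,2,3] = (-7/2 - 25/21) / (3 - (-5)) = -197/336
q(-1) = -6 + (2/3)·(4) + (25/21)·(4)·(-2) + (-197/336)·(4)·(-2)·(-3) = -377/14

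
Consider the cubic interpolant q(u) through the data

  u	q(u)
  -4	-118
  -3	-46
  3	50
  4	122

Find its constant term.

2

Build the Lagrange basis polynomials:
L_0(u) = (u + 3)(u - 3)(u - 4) / [-56] = -(1/56)u^3 + (1/14)u^2 + (9/56)u - 9/14
L_1(u) = (u + 4)(u - 3)(u - 4) / [42] = (1/42)u^3 - (1/14)u^2 - (8/21)u + 8/7
L_2(u) = (u + 4)(u + 3)(u - 4) / [-42] = -(1/42)u^3 - (1/14)u^2 + (8/21)u + 8/7
L_3(u) = (u + 4)(u + 3)(u - 3) / [56] = (1/56)u^3 + (1/14)u^2 - (9/56)u - 9/14
q(u) = (-118)·L_0 + (-46)·L_1 + 50·L_2 + 122·L_3
Only the constant term is needed; take it from each L_i and combine:
(-118)·(-9/14) + (-46)·(8/7) + 50·(8/7) + 122·(-9/14) = 2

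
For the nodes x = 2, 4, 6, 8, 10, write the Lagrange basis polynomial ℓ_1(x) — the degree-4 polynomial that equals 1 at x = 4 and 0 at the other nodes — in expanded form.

ℓ_1(x) = (x - 2)(x - 6)(x - 8)(x - 10) / [(2)·(-2)·(-4)·(-6)]
       = (x^4 - 26x^3 + 236x^2 - 856x + 960) / (-96)

ℓ_1(x) = -(1/96)x^4 + (13/48)x^3 - (59/24)x^2 + (107/12)x - 10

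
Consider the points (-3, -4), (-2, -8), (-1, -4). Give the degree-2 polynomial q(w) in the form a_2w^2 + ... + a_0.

q(w) = 4w^2 + 16w + 8

Newton's divided differences:
q[-3,-2] = (-8 - (-4)) / (-2 - (-3)) = -4
q[-2,-1] = (-4 - (-8)) / (-1 - (-2)) = 4
q[-3,-2,-1] = (4 - (-4)) / (-1 - (-3)) = 4
q(w) = -4 + (-4)·(w + 3) + 4·(w + 3)(w + 2)
Expanding: q(w) = 4w^2 + 16w + 8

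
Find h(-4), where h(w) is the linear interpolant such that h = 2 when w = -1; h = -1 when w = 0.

11

Evaluate each Lagrange basis at w = -4:
L_0(-4) = (-4)/[(-1)] = 4
L_1(-4) = (-3)/[(1)] = -3
Sum: 2·(4) + (-1)·(-3) = 11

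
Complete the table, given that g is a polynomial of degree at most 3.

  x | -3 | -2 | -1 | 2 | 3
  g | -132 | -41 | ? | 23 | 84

-4

The 4 known values determine g uniquely (degree ≤ 3).
Evaluate each Lagrange basis at x = -1:
L_0(-1) = (1)·(-3)·(-4)/[(-1)·(-5)·(-6)] = -2/5
L_1(-1) = (2)·(-3)·(-4)/[(1)·(-4)·(-5)] = 6/5
L_2(-1) = (2)·(1)·(-4)/[(5)·(4)·(-1)] = 2/5
L_3(-1) = (2)·(1)·(-3)/[(6)·(5)·(1)] = -1/5
Sum: (-132)·(-2/5) + (-41)·(6/5) + 23·(2/5) + 84·(-1/5) = -4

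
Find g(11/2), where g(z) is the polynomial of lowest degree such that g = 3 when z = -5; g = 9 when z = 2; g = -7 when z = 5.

Using Newton's divided-difference form:
g[-5,2] = (9 - 3) / (2 - (-5)) = 6/7
g[2,5] = (-7 - 9) / (5 - 2) = -16/3
g[-5,2,5] = (-16/3 - 6/7) / (5 - (-5)) = -13/21
g(11/2) = 3 + (6/7)·(21/2) + (-13/21)·(21/2)·(7/2) = -43/4

-43/4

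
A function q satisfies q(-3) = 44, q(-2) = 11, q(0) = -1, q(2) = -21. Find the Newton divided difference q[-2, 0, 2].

q[-2,0] = (-1 - 11) / (0 - (-2)) = -6
q[0,2] = (-21 - (-1)) / (2 - 0) = -10
q[-2,0,2] = (-10 - (-6)) / (2 - (-2)) = -1

-1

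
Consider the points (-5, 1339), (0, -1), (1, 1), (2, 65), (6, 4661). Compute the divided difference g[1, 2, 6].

g[1,2] = (65 - 1) / (2 - 1) = 64
g[2,6] = (4661 - 65) / (6 - 2) = 1149
g[1,2,6] = (1149 - 64) / (6 - 1) = 217

217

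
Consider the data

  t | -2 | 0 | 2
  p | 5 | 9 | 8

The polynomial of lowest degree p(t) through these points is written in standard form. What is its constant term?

Build the Lagrange basis polynomials:
L_0(t) = t(t - 2) / [8] = (1/8)t^2 - (1/4)t
L_1(t) = (t + 2)(t - 2) / [-4] = -(1/4)t^2 + 1
L_2(t) = (t + 2)t / [8] = (1/8)t^2 + (1/4)t
p(t) = 5·L_0 + 9·L_1 + 8·L_2
Only the constant term is needed; take it from each L_i and combine:
5·(0) + 9·(1) + 8·(0) = 9

9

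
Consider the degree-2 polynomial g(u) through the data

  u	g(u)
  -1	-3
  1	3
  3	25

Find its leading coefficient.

2

The leading coefficient equals the top divided difference g[-1,1,3].
g[-1,1] = (3 - (-3)) / (1 - (-1)) = 3
g[1,3] = (25 - 3) / (3 - 1) = 11
g[-1,1,3] = (11 - 3) / (3 - (-1)) = 2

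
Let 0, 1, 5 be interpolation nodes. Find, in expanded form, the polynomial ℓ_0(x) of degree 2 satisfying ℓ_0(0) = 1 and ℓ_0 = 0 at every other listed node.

ℓ_0(x) = (1/5)x^2 - (6/5)x + 1

ℓ_0(x) = (x - 1)(x - 5) / [(-1)·(-5)]
       = (x^2 - 6x + 5) / (5)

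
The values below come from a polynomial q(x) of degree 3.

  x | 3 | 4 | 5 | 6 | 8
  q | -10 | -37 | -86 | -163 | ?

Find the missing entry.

The 4 known values determine q uniquely (degree ≤ 3).
Evaluate each Lagrange basis at x = 8:
L_0(8) = (4)·(3)·(2)/[(-1)·(-2)·(-3)] = -4
L_1(8) = (5)·(3)·(2)/[(1)·(-1)·(-2)] = 15
L_2(8) = (5)·(4)·(2)/[(2)·(1)·(-1)] = -20
L_3(8) = (5)·(4)·(3)/[(3)·(2)·(1)] = 10
Sum: (-10)·(-4) + (-37)·(15) + (-86)·(-20) + (-163)·(10) = -425

-425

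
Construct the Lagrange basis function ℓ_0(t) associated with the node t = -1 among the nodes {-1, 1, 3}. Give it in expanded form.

ℓ_0(t) = (t - 1)(t - 3) / [(-2)·(-4)]
       = (t^2 - 4t + 3) / (8)

ℓ_0(t) = (1/8)t^2 - (1/2)t + 3/8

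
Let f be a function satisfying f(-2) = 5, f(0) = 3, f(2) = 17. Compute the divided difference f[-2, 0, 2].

f[-2,0] = (3 - 5) / (0 - (-2)) = -1
f[0,2] = (17 - 3) / (2 - 0) = 7
f[-2,0,2] = (7 - (-1)) / (2 - (-2)) = 2

2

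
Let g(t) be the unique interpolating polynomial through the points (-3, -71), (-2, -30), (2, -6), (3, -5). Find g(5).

Evaluate each Lagrange basis at t = 5:
L_0(5) = (7)·(3)·(2)/[(-1)·(-5)·(-6)] = -7/5
L_1(5) = (8)·(3)·(2)/[(1)·(-4)·(-5)] = 12/5
L_2(5) = (8)·(7)·(2)/[(5)·(4)·(-1)] = -28/5
L_3(5) = (8)·(7)·(3)/[(6)·(5)·(1)] = 28/5
Sum: (-71)·(-7/5) + (-30)·(12/5) + (-6)·(-28/5) + (-5)·(28/5) = 33

33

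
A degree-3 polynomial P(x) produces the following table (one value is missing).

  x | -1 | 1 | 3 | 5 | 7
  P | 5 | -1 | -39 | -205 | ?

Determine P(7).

-595

The 4 known values determine P uniquely (degree ≤ 3).
Evaluate each Lagrange basis at x = 7:
L_0(7) = (6)·(4)·(2)/[(-2)·(-4)·(-6)] = -1
L_1(7) = (8)·(4)·(2)/[(2)·(-2)·(-4)] = 4
L_2(7) = (8)·(6)·(2)/[(4)·(2)·(-2)] = -6
L_3(7) = (8)·(6)·(4)/[(6)·(4)·(2)] = 4
Sum: 5·(-1) + (-1)·(4) + (-39)·(-6) + (-205)·(4) = -595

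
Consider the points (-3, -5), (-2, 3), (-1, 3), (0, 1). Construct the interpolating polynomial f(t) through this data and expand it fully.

f(t) = t^3 + 2t^2 - t + 1

Build the Lagrange basis polynomials:
L_0(t) = (t + 2)(t + 1)t / [-6] = -(1/6)t^3 - (1/2)t^2 - (1/3)t
L_1(t) = (t + 3)(t + 1)t / [2] = (1/2)t^3 + 2t^2 + (3/2)t
L_2(t) = (t + 3)(t + 2)t / [-2] = -(1/2)t^3 - (5/2)t^2 - 3t
L_3(t) = (t + 3)(t + 2)(t + 1) / [6] = (1/6)t^3 + t^2 + (11/6)t + 1
f(t) = (-5)·L_0 + 3·L_1 + 3·L_2 + 1·L_3
  (-5)·L_0(t) = (5/6)t^3 + (5/2)t^2 + (5/3)t
  3·L_1(t) = (3/2)t^3 + 6t^2 + (9/2)t
  3·L_2(t) = -(3/2)t^3 - (15/2)t^2 - 9t
  1·L_3(t) = (1/6)t^3 + t^2 + (11/6)t + 1
Adding term by term: t^3 + 2t^2 - t + 1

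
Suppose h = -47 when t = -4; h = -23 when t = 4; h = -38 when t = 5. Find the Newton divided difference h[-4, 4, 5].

h[-4,4] = (-23 - (-47)) / (4 - (-4)) = 3
h[4,5] = (-38 - (-23)) / (5 - 4) = -15
h[-4,4,5] = (-15 - 3) / (5 - (-4)) = -2

-2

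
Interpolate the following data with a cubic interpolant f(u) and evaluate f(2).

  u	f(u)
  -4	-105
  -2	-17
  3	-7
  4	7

-9

Evaluate each Lagrange basis at u = 2:
L_0(2) = (4)·(-1)·(-2)/[(-2)·(-7)·(-8)] = -1/14
L_1(2) = (6)·(-1)·(-2)/[(2)·(-5)·(-6)] = 1/5
L_2(2) = (6)·(4)·(-2)/[(7)·(5)·(-1)] = 48/35
L_3(2) = (6)·(4)·(-1)/[(8)·(6)·(1)] = -1/2
Sum: (-105)·(-1/14) + (-17)·(1/5) + (-7)·(48/35) + 7·(-1/2) = -9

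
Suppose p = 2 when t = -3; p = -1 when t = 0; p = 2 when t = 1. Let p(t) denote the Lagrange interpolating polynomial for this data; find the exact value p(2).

Evaluate each Lagrange basis at t = 2:
L_0(2) = (2)·(1)/[(-3)·(-4)] = 1/6
L_1(2) = (5)·(1)/[(3)·(-1)] = -5/3
L_2(2) = (5)·(2)/[(4)·(1)] = 5/2
Sum: 2·(1/6) + (-1)·(-5/3) + 2·(5/2) = 7

7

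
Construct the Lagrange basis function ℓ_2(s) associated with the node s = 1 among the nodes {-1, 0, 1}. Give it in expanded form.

ℓ_2(s) = (s + 1)s / [(2)·(1)]
       = (s^2 + s) / (2)

ℓ_2(s) = (1/2)s^2 + (1/2)s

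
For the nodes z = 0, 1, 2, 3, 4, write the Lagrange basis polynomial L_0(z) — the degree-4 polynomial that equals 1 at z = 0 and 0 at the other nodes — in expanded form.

L_0(z) = (1/24)z^4 - (5/12)z^3 + (35/24)z^2 - (25/12)z + 1

L_0(z) = (z - 1)(z - 2)(z - 3)(z - 4) / [(-1)·(-2)·(-3)·(-4)]
       = (z^4 - 10z^3 + 35z^2 - 50z + 24) / (24)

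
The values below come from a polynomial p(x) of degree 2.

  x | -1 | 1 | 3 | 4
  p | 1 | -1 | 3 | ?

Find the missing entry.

The 3 known values determine p uniquely (degree ≤ 2).
Evaluate each Lagrange basis at x = 4:
L_0(4) = (3)·(1)/[(-2)·(-4)] = 3/8
L_1(4) = (5)·(1)/[(2)·(-2)] = -5/4
L_2(4) = (5)·(3)/[(4)·(2)] = 15/8
Sum: 1·(3/8) + (-1)·(-5/4) + 3·(15/8) = 29/4

29/4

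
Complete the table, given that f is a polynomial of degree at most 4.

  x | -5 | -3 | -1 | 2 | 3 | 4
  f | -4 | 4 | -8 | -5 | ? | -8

-284/105

The 5 known values determine f uniquely (degree ≤ 4).
L_0(3) = (6)·(4)·(1)·(-1)/[(-2)·(-4)·(-7)·(-9)] = -1/21
L_1(3) = (8)·(4)·(1)·(-1)/[(2)·(-2)·(-5)·(-7)] = 8/35
L_2(3) = (8)·(6)·(1)·(-1)/[(4)·(2)·(-3)·(-5)] = -2/5
L_3(3) = (8)·(6)·(4)·(-1)/[(7)·(5)·(3)·(-2)] = 32/35
L_4(3) = (8)·(6)·(4)·(1)/[(9)·(7)·(5)·(2)] = 32/105
Sum: (-4)·(-1/21) + 4·(8/35) + (-8)·(-2/5) + (-5)·(32/35) + (-8)·(32/105) = -284/105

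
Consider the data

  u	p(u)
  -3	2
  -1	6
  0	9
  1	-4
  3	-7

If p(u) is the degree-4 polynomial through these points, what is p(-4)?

917/12

Using Newton's divided-difference form:
p[-3,-1] = (6 - 2) / (-1 - (-3)) = 2
p[-1,0] = (9 - 6) / (0 - (-1)) = 3
p[0,1] = (-4 - 9) / (1 - 0) = -13
p[1,3] = (-7 - (-4)) / (3 - 1) = -3/2
p[-3,-1,0] = (3 - 2) / (0 - (-3)) = 1/3
p[-1,0,1] = (-13 - 3) / (1 - (-1)) = -8
p[0,1,3] = (-3/2 - (-13)) / (3 - 0) = 23/6
p[-3,-1,0,1] = (-8 - 1/3) / (1 - (-3)) = -25/12
p[-1,0,1,3] = (23/6 - (-8)) / (3 - (-1)) = 71/24
p[-3,-1,0,1,3] = (71/24 - (-25/12)) / (3 - (-3)) = 121/144
p(-4) = 2 + 2·(-1) + (1/3)·(-1)·(-3) + (-25/12)·(-1)·(-3)·(-4) + (121/144)·(-1)·(-3)·(-4)·(-5) = 917/12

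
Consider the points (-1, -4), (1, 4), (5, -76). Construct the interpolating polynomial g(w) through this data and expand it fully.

Newton's divided differences:
g[-1,1] = (4 - (-4)) / (1 - (-1)) = 4
g[1,5] = (-76 - 4) / (5 - 1) = -20
g[-1,1,5] = (-20 - 4) / (5 - (-1)) = -4
g(w) = -4 + 4·(w + 1) + (-4)·(w + 1)(w - 1)
Expanding: g(w) = -4w^2 + 4w + 4

g(w) = -4w^2 + 4w + 4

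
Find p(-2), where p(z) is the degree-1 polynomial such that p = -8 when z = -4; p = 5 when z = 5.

Evaluate each Lagrange basis at z = -2:
L_0(-2) = (-7)/[(-9)] = 7/9
L_1(-2) = (2)/[(9)] = 2/9
Sum: (-8)·(7/9) + 5·(2/9) = -46/9

-46/9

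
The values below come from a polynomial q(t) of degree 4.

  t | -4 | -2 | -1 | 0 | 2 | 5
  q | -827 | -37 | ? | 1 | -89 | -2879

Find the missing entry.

The 5 known values determine q uniquely (degree ≤ 4).
Evaluate each Lagrange basis at t = -1:
L_0(-1) = (1)·(-1)·(-3)·(-6)/[(-2)·(-4)·(-6)·(-9)] = -1/24
L_1(-1) = (3)·(-1)·(-3)·(-6)/[(2)·(-2)·(-4)·(-7)] = 27/56
L_2(-1) = (3)·(1)·(-3)·(-6)/[(4)·(2)·(-2)·(-5)] = 27/40
L_3(-1) = (3)·(1)·(-1)·(-6)/[(6)·(4)·(2)·(-3)] = -1/8
L_4(-1) = (3)·(1)·(-1)·(-3)/[(9)·(7)·(5)·(3)] = 1/105
Sum: (-827)·(-1/24) + (-37)·(27/56) + 1·(27/40) + (-89)·(-1/8) + (-2879)·(1/105) = 1

1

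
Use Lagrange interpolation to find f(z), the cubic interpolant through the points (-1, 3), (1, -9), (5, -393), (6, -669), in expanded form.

Build the Lagrange basis polynomials:
L_0(z) = (z - 1)(z - 5)(z - 6) / [-84] = -(1/84)z^3 + (1/7)z^2 - (41/84)z + 5/14
L_1(z) = (z + 1)(z - 5)(z - 6) / [40] = (1/40)z^3 - (1/4)z^2 + (19/40)z + 3/4
L_2(z) = (z + 1)(z - 1)(z - 6) / [-24] = -(1/24)z^3 + (1/4)z^2 + (1/24)z - 1/4
L_3(z) = (z + 1)(z - 1)(z - 5) / [35] = (1/35)z^3 - (1/7)z^2 - (1/35)z + 1/7
f(z) = 3·L_0 + (-9)·L_1 + (-393)·L_2 + (-669)·L_3
  3·L_0(z) = -(1/28)z^3 + (3/7)z^2 - (41/28)z + 15/14
  (-9)·L_1(z) = -(9/40)z^3 + (9/4)z^2 - (171/40)z - 27/4
  (-393)·L_2(z) = (131/8)z^3 - (393/4)z^2 - (131/8)z + 393/4
  (-669)·L_3(z) = -(669/35)z^3 + (669/7)z^2 + (669/35)z - 669/7
Adding term by term: -3z^3 - 3z - 3

f(z) = -3z^3 - 3z - 3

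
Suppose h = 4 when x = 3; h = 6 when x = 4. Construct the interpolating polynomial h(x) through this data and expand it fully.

h(x) = 2x - 2

Build the Lagrange basis polynomials:
L_0(x) = (x - 4) / [-1] = -x + 4
L_1(x) = (x - 3) / [1] = x - 3
h(x) = 4·L_0 + 6·L_1
  4·L_0(x) = -4x + 16
  6·L_1(x) = 6x - 18
Adding term by term: 2x - 2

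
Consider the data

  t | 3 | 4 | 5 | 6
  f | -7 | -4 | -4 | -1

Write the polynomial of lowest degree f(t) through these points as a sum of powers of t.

f(t) = t^3 - (27/2)t^2 + (121/2)t - 94

Build the Lagrange basis polynomials:
L_0(t) = (t - 4)(t - 5)(t - 6) / [-6] = -(1/6)t^3 + (5/2)t^2 - (37/3)t + 20
L_1(t) = (t - 3)(t - 5)(t - 6) / [2] = (1/2)t^3 - 7t^2 + (63/2)t - 45
L_2(t) = (t - 3)(t - 4)(t - 6) / [-2] = -(1/2)t^3 + (13/2)t^2 - 27t + 36
L_3(t) = (t - 3)(t - 4)(t - 5) / [6] = (1/6)t^3 - 2t^2 + (47/6)t - 10
f(t) = (-7)·L_0 + (-4)·L_1 + (-4)·L_2 + (-1)·L_3
  (-7)·L_0(t) = (7/6)t^3 - (35/2)t^2 + (259/3)t - 140
  (-4)·L_1(t) = -2t^3 + 28t^2 - 126t + 180
  (-4)·L_2(t) = 2t^3 - 26t^2 + 108t - 144
  (-1)·L_3(t) = -(1/6)t^3 + 2t^2 - (47/6)t + 10
Adding term by term: t^3 - (27/2)t^2 + (121/2)t - 94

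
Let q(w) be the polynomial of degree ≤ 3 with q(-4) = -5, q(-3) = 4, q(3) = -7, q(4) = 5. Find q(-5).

-169/7

Evaluate each Lagrange basis at w = -5:
L_0(-5) = (-2)·(-8)·(-9)/[(-1)·(-7)·(-8)] = 18/7
L_1(-5) = (-1)·(-8)·(-9)/[(1)·(-6)·(-7)] = -12/7
L_2(-5) = (-1)·(-2)·(-9)/[(7)·(6)·(-1)] = 3/7
L_3(-5) = (-1)·(-2)·(-8)/[(8)·(7)·(1)] = -2/7
Sum: (-5)·(18/7) + 4·(-12/7) + (-7)·(3/7) + 5·(-2/7) = -169/7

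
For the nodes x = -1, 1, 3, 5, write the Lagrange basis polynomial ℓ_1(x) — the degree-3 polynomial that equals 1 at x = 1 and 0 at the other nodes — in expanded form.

ℓ_1(x) = (1/16)x^3 - (7/16)x^2 + (7/16)x + 15/16

ℓ_1(x) = (x + 1)(x - 3)(x - 5) / [(2)·(-2)·(-4)]
       = (x^3 - 7x^2 + 7x + 15) / (16)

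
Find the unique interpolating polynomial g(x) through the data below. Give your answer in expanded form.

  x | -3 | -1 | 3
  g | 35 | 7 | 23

Newton's divided differences:
g[-3,-1] = (7 - 35) / (-1 - (-3)) = -14
g[-1,3] = (23 - 7) / (3 - (-1)) = 4
g[-3,-1,3] = (4 - (-14)) / (3 - (-3)) = 3
g(x) = 35 + (-14)·(x + 3) + 3·(x + 3)(x + 1)
Expanding: g(x) = 3x^2 - 2x + 2

g(x) = 3x^2 - 2x + 2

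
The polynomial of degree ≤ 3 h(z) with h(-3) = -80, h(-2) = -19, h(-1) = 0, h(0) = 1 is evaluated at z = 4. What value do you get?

L_0(4) = (6)·(5)·(4)/[(-1)·(-2)·(-3)] = -20
L_1(4) = (7)·(5)·(4)/[(1)·(-1)·(-2)] = 70
L_2(4) = (7)·(6)·(4)/[(2)·(1)·(-1)] = -84
L_3(4) = (7)·(6)·(5)/[(3)·(2)·(1)] = 35
Sum: (-80)·(-20) + (-19)·(70) + 0 + 1·(35) = 305

305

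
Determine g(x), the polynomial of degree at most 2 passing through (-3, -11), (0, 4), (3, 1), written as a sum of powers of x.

Build the Lagrange basis polynomials:
L_0(x) = x(x - 3) / [18] = (1/18)x^2 - (1/6)x
L_1(x) = (x + 3)(x - 3) / [-9] = -(1/9)x^2 + 1
L_2(x) = (x + 3)x / [18] = (1/18)x^2 + (1/6)x
g(x) = (-11)·L_0 + 4·L_1 + 1·L_2
  (-11)·L_0(x) = -(11/18)x^2 + (11/6)x
  4·L_1(x) = -(4/9)x^2 + 4
  1·L_2(x) = (1/18)x^2 + (1/6)x
Adding term by term: -x^2 + 2x + 4

g(x) = -x^2 + 2x + 4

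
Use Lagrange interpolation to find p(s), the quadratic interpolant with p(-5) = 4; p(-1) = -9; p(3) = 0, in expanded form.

p(s) = (11/16)s^2 + (7/8)s - 141/16

L_0(s) = (s + 1)(s - 3) / [32] = (1/32)s^2 - (1/16)s - 3/32
L_1(s) = (s + 5)(s - 3) / [-16] = -(1/16)s^2 - (1/8)s + 15/16
L_2(s) = (s + 5)(s + 1) / [32] = (1/32)s^2 + (3/16)s + 5/32
p(s) = 4·L_0 + (-9)·L_1 + 0·L_2
  4·L_0(s) = (1/8)s^2 - (1/4)s - 3/8
  (-9)·L_1(s) = (9/16)s^2 + (9/8)s - 135/16
  0·L_2(s) = 0
Adding term by term: (11/16)s^2 + (7/8)s - 141/16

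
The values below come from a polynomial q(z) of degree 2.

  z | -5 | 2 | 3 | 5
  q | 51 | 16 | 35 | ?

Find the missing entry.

91

The 3 known values determine q uniquely (degree ≤ 2).
Evaluate each Lagrange basis at z = 5:
L_0(5) = (3)·(2)/[(-7)·(-8)] = 3/28
L_1(5) = (10)·(2)/[(7)·(-1)] = -20/7
L_2(5) = (10)·(3)/[(8)·(1)] = 15/4
Sum: 51·(3/28) + 16·(-20/7) + 35·(15/4) = 91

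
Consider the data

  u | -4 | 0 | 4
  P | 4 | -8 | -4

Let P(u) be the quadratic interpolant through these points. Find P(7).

Using Newton's divided-difference form:
P[-4,0] = (-8 - 4) / (0 - (-4)) = -3
P[0,4] = (-4 - (-8)) / (4 - 0) = 1
P[-4,0,4] = (1 - (-3)) / (4 - (-4)) = 1/2
P(7) = 4 + (-3)·(11) + (1/2)·(11)·(7) = 19/2

19/2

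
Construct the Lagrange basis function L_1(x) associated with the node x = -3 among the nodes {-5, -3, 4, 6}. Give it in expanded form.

L_1(x) = (1/126)x^3 - (5/126)x^2 - (13/63)x + 20/21

L_1(x) = (x + 5)(x - 4)(x - 6) / [(2)·(-7)·(-9)]
       = (x^3 - 5x^2 - 26x + 120) / (126)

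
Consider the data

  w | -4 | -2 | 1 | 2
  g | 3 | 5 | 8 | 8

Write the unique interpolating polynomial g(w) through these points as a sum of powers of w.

g(w) = -(1/24)w^3 - (5/24)w^2 + (11/12)w + 22/3

Newton's divided differences:
g[-4,-2] = (5 - 3) / (-2 - (-4)) = 1
g[-2,1] = (8 - 5) / (1 - (-2)) = 1
g[1,2] = (8 - 8) / (2 - 1) = 0
g[-4,-2,1] = (1 - 1) / (1 - (-4)) = 0
g[-2,1,2] = (0 - 1) / (2 - (-2)) = -1/4
g[-4,-2,1,2] = (-1/4 - 0) / (2 - (-4)) = -1/24
g(w) = 3 + 1·(w + 4) + (-1/24)·(w + 4)(w + 2)(w - 1)
Expanding: g(w) = -(1/24)w^3 - (5/24)w^2 + (11/12)w + 22/3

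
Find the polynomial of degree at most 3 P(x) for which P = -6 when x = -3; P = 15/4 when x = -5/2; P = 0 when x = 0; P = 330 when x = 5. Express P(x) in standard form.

P(x) = 2x^3 + 4x^2 - 4x

Newton's divided differences:
P[-3,-5/2] = (15/4 - (-6)) / (-5/2 - (-3)) = 39/2
P[-5/2,0] = (0 - 15/4) / (0 - (-5/2)) = -3/2
P[0,5] = (330 - 0) / (5 - 0) = 66
P[-3,-5/2,0] = (-3/2 - 39/2) / (0 - (-3)) = -7
P[-5/2,0,5] = (66 - (-3/2)) / (5 - (-5/2)) = 9
P[-3,-5/2,0,5] = (9 - (-7)) / (5 - (-3)) = 2
P(x) = -6 + (39/2)·(x + 3) + (-7)·(x + 3)(x + 5/2) + 2·(x + 3)(x + 5/2)x
Expanding: P(x) = 2x^3 + 4x^2 - 4x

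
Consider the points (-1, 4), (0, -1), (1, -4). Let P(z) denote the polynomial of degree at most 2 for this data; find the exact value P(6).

L_0(6) = (6)·(5)/[(-1)·(-2)] = 15
L_1(6) = (7)·(5)/[(1)·(-1)] = -35
L_2(6) = (7)·(6)/[(2)·(1)] = 21
Sum: 4·(15) + (-1)·(-35) + (-4)·(21) = 11

11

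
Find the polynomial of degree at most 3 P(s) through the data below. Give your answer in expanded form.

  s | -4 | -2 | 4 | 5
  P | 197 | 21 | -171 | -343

P(s) = -3s^3 + s^2 + 2s - 3

Build the Lagrange basis polynomials:
L_0(s) = (s + 2)(s - 4)(s - 5) / [-144] = -(1/144)s^3 + (7/144)s^2 - (1/72)s - 5/18
L_1(s) = (s + 4)(s - 4)(s - 5) / [84] = (1/84)s^3 - (5/84)s^2 - (4/21)s + 20/21
L_2(s) = (s + 4)(s + 2)(s - 5) / [-48] = -(1/48)s^3 - (1/48)s^2 + (11/24)s + 5/6
L_3(s) = (s + 4)(s + 2)(s - 4) / [63] = (1/63)s^3 + (2/63)s^2 - (16/63)s - 32/63
P(s) = 197·L_0 + 21·L_1 + (-171)·L_2 + (-343)·L_3
  197·L_0(s) = -(197/144)s^3 + (1379/144)s^2 - (197/72)s - 985/18
  21·L_1(s) = (1/4)s^3 - (5/4)s^2 - 4s + 20
  (-171)·L_2(s) = (57/16)s^3 + (57/16)s^2 - (627/8)s - 285/2
  (-343)·L_3(s) = -(49/9)s^3 - (98/9)s^2 + (784/9)s + 1568/9
Adding term by term: -3s^3 + s^2 + 2s - 3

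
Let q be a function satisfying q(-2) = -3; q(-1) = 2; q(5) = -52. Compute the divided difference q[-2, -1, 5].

-2

q[-2,-1] = (2 - (-3)) / (-1 - (-2)) = 5
q[-1,5] = (-52 - 2) / (5 - (-1)) = -9
q[-2,-1,5] = (-9 - 5) / (5 - (-2)) = -2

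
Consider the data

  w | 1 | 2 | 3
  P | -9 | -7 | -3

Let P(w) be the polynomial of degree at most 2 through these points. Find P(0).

L_0(0) = (-2)·(-3)/[(-1)·(-2)] = 3
L_1(0) = (-1)·(-3)/[(1)·(-1)] = -3
L_2(0) = (-1)·(-2)/[(2)·(1)] = 1
Sum: (-9)·(3) + (-7)·(-3) + (-3)·(1) = -9

-9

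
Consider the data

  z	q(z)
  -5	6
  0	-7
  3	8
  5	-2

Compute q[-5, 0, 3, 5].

-59/200

q[-5,0] = (-7 - 6) / (0 - (-5)) = -13/5
q[0,3] = (8 - (-7)) / (3 - 0) = 5
q[3,5] = (-2 - 8) / (5 - 3) = -5
q[-5,0,3] = (5 - (-13/5)) / (3 - (-5)) = 19/20
q[0,3,5] = (-5 - 5) / (5 - 0) = -2
q[-5,0,3,5] = (-2 - 19/20) / (5 - (-5)) = -59/200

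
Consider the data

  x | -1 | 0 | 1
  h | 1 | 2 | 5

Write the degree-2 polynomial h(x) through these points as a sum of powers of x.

h(x) = x^2 + 2x + 2

L_0(x) = x(x - 1) / [2] = (1/2)x^2 - (1/2)x
L_1(x) = (x + 1)(x - 1) / [-1] = -x^2 + 1
L_2(x) = (x + 1)x / [2] = (1/2)x^2 + (1/2)x
h(x) = 1·L_0 + 2·L_1 + 5·L_2
  1·L_0(x) = (1/2)x^2 - (1/2)x
  2·L_1(x) = -2x^2 + 2
  5·L_2(x) = (5/2)x^2 + (5/2)x
Adding term by term: x^2 + 2x + 2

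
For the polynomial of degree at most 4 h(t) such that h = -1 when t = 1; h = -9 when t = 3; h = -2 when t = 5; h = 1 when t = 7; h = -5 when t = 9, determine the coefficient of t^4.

7/192

The leading coefficient equals the top divided difference h[1,3,5,7,9].
h[1,3] = (-9 - (-1)) / (3 - 1) = -4
h[3,5] = (-2 - (-9)) / (5 - 3) = 7/2
h[5,7] = (1 - (-2)) / (7 - 5) = 3/2
h[7,9] = (-5 - 1) / (9 - 7) = -3
h[1,3,5] = (7/2 - (-4)) / (5 - 1) = 15/8
h[3,5,7] = (3/2 - 7/2) / (7 - 3) = -1/2
h[5,7,9] = (-3 - 3/2) / (9 - 5) = -9/8
h[1,3,5,7] = (-1/2 - 15/8) / (7 - 1) = -19/48
h[3,5,7,9] = (-9/8 - (-1/2)) / (9 - 3) = -5/48
h[1,3,5,7,9] = (-5/48 - (-19/48)) / (9 - 1) = 7/192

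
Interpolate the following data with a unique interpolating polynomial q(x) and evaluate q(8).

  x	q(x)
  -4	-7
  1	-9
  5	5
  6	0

-729/25

Evaluate each Lagrange basis at x = 8:
L_0(8) = (7)·(3)·(2)/[(-5)·(-9)·(-10)] = -7/75
L_1(8) = (12)·(3)·(2)/[(5)·(-4)·(-5)] = 18/25
L_2(8) = (12)·(7)·(2)/[(9)·(4)·(-1)] = -14/3
L_3(8) = (12)·(7)·(3)/[(10)·(5)·(1)] = 126/25
Sum: (-7)·(-7/75) + (-9)·(18/25) + 5·(-14/3) + 0 = -729/25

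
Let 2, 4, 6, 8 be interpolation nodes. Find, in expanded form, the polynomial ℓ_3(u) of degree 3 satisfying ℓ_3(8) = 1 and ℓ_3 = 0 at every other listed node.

ℓ_3(u) = (1/48)u^3 - (1/4)u^2 + (11/12)u - 1

ℓ_3(u) = (u - 2)(u - 4)(u - 6) / [(6)·(4)·(2)]
       = (u^3 - 12u^2 + 44u - 48) / (48)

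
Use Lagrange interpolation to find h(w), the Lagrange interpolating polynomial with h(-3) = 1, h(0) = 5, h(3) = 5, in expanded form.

h(w) = -(2/9)w^2 + (2/3)w + 5

L_0(w) = w(w - 3) / [18] = (1/18)w^2 - (1/6)w
L_1(w) = (w + 3)(w - 3) / [-9] = -(1/9)w^2 + 1
L_2(w) = (w + 3)w / [18] = (1/18)w^2 + (1/6)w
h(w) = 1·L_0 + 5·L_1 + 5·L_2
  1·L_0(w) = (1/18)w^2 - (1/6)w
  5·L_1(w) = -(5/9)w^2 + 5
  5·L_2(w) = (5/18)w^2 + (5/6)w
Adding term by term: -(2/9)w^2 + (2/3)w + 5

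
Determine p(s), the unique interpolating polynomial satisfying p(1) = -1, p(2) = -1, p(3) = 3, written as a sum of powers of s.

p(s) = 2s^2 - 6s + 3

L_0(s) = (s - 2)(s - 3) / [2] = (1/2)s^2 - (5/2)s + 3
L_1(s) = (s - 1)(s - 3) / [-1] = -s^2 + 4s - 3
L_2(s) = (s - 1)(s - 2) / [2] = (1/2)s^2 - (3/2)s + 1
p(s) = (-1)·L_0 + (-1)·L_1 + 3·L_2
  (-1)·L_0(s) = -(1/2)s^2 + (5/2)s - 3
  (-1)·L_1(s) = s^2 - 4s + 3
  3·L_2(s) = (3/2)s^2 - (9/2)s + 3
Adding term by term: 2s^2 - 6s + 3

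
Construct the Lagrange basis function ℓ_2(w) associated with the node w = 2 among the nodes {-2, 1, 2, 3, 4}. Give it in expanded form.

ℓ_2(w) = (1/8)w^4 - (3/4)w^3 + (3/8)w^2 + (13/4)w - 3

ℓ_2(w) = (w + 2)(w - 1)(w - 3)(w - 4) / [(4)·(1)·(-1)·(-2)]
       = (w^4 - 6w^3 + 3w^2 + 26w - 24) / (8)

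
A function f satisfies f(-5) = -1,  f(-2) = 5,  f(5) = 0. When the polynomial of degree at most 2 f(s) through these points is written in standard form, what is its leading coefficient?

-19/70

The leading coefficient equals the top divided difference f[-5,-2,5].
f[-5,-2] = (5 - (-1)) / (-2 - (-5)) = 2
f[-2,5] = (0 - 5) / (5 - (-2)) = -5/7
f[-5,-2,5] = (-5/7 - 2) / (5 - (-5)) = -19/70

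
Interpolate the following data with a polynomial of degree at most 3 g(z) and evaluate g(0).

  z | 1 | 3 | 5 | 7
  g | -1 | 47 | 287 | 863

2

L_0(0) = (-3)·(-5)·(-7)/[(-2)·(-4)·(-6)] = 35/16
L_1(0) = (-1)·(-5)·(-7)/[(2)·(-2)·(-4)] = -35/16
L_2(0) = (-1)·(-3)·(-7)/[(4)·(2)·(-2)] = 21/16
L_3(0) = (-1)·(-3)·(-5)/[(6)·(4)·(2)] = -5/16
Sum: (-1)·(35/16) + 47·(-35/16) + 287·(21/16) + 863·(-5/16) = 2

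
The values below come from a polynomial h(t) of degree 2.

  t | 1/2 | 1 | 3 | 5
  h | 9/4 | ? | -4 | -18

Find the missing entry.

The 3 known values determine h uniquely (degree ≤ 2).
Evaluate each Lagrange basis at t = 1:
L_0(1) = (-2)·(-4)/[(-5/2)·(-9/2)] = 32/45
L_1(1) = (1/2)·(-4)/[(5/2)·(-2)] = 2/5
L_2(1) = (1/2)·(-2)/[(9/2)·(2)] = -1/9
Sum: 9/4·(32/45) + (-4)·(2/5) + (-18)·(-1/9) = 2

2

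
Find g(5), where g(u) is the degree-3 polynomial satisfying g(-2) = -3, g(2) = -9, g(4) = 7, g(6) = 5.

Evaluate each Lagrange basis at u = 5:
L_0(5) = (3)·(1)·(-1)/[(-4)·(-6)·(-8)] = 1/64
L_1(5) = (7)·(1)·(-1)/[(4)·(-2)·(-4)] = -7/32
L_2(5) = (7)·(3)·(-1)/[(6)·(2)·(-2)] = 7/8
L_3(5) = (7)·(3)·(1)/[(8)·(4)·(2)] = 21/64
Sum: (-3)·(1/64) + (-9)·(-7/32) + 7·(7/8) + 5·(21/64) = 155/16

155/16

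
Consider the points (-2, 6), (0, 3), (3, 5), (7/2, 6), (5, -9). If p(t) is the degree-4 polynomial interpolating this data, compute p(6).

Using Newton's divided-difference form:
p[-2,0] = (3 - 6) / (0 - (-2)) = -3/2
p[0,3] = (5 - 3) / (3 - 0) = 2/3
p[3,7/2] = (6 - 5) / (7/2 - 3) = 2
p[7/2,5] = (-9 - 6) / (5 - 7/2) = -10
p[-2,0,3] = (2/3 - (-3/2)) / (3 - (-2)) = 13/30
p[0,3,7/2] = (2 - 2/3) / (7/2 - 0) = 8/21
p[3,7/2,5] = (-10 - 2) / (5 - 3) = -6
p[-2,0,3,7/2] = (8/21 - 13/30) / (7/2 - (-2)) = -1/105
p[0,3,7/2,5] = (-6 - 8/21) / (5 - 0) = -134/105
p[-2,0,3,7/2,5] = (-134/105 - (-1/105)) / (5 - (-2)) = -19/105
p(6) = 6 + (-3/2)·(8) + (13/30)·(8)·(6) + (-1/105)·(8)·(6)·(3) + (-19/105)·(8)·(6)·(3)·(5/2) = -362/7

-362/7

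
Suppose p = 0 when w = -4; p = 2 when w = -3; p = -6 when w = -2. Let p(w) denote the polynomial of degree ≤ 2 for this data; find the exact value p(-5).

Evaluate each Lagrange basis at w = -5:
L_0(-5) = (-2)·(-3)/[(-1)·(-2)] = 3
L_1(-5) = (-1)·(-3)/[(1)·(-1)] = -3
L_2(-5) = (-1)·(-2)/[(2)·(1)] = 1
Sum: 0 + 2·(-3) + (-6)·(1) = -12

-12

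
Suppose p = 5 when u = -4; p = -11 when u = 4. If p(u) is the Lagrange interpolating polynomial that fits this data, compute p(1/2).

-4

L_0(1/2) = (-7/2)/[(-8)] = 7/16
L_1(1/2) = (9/2)/[(8)] = 9/16
Sum: 5·(7/16) + (-11)·(9/16) = -4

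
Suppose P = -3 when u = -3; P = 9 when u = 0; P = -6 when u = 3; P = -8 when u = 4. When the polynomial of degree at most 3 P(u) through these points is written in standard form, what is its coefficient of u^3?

The leading coefficient equals the top divided difference P[-3,0,3,4].
P[-3,0] = (9 - (-3)) / (0 - (-3)) = 4
P[0,3] = (-6 - 9) / (3 - 0) = -5
P[3,4] = (-8 - (-6)) / (4 - 3) = -2
P[-3,0,3] = (-5 - 4) / (3 - (-3)) = -3/2
P[0,3,4] = (-2 - (-5)) / (4 - 0) = 3/4
P[-3,0,3,4] = (3/4 - (-3/2)) / (4 - (-3)) = 9/28

9/28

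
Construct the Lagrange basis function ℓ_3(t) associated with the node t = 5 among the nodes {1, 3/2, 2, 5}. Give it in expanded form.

ℓ_3(t) = (1/42)t^3 - (3/28)t^2 + (13/84)t - 1/14

ℓ_3(t) = (t - 1)(t - 3/2)(t - 2) / [(4)·(7/2)·(3)]
       = (t^3 - (9/2)t^2 + (13/2)t - 3) / (42)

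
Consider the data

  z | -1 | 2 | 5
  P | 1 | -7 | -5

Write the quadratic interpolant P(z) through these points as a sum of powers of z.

Build the Lagrange basis polynomials:
L_0(z) = (z - 2)(z - 5) / [18] = (1/18)z^2 - (7/18)z + 5/9
L_1(z) = (z + 1)(z - 5) / [-9] = -(1/9)z^2 + (4/9)z + 5/9
L_2(z) = (z + 1)(z - 2) / [18] = (1/18)z^2 - (1/18)z - 1/9
P(z) = 1·L_0 + (-7)·L_1 + (-5)·L_2
  1·L_0(z) = (1/18)z^2 - (7/18)z + 5/9
  (-7)·L_1(z) = (7/9)z^2 - (28/9)z - 35/9
  (-5)·L_2(z) = -(5/18)z^2 + (5/18)z + 5/9
Adding term by term: (5/9)z^2 - (29/9)z - 25/9

P(z) = (5/9)z^2 - (29/9)z - 25/9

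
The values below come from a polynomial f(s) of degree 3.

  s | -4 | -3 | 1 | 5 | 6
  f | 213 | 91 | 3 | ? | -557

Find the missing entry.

-309

The 4 known values determine f uniquely (degree ≤ 3).
Evaluate each Lagrange basis at s = 5:
L_0(5) = (8)·(4)·(-1)/[(-1)·(-5)·(-10)] = 16/25
L_1(5) = (9)·(4)·(-1)/[(1)·(-4)·(-9)] = -1
L_2(5) = (9)·(8)·(-1)/[(5)·(4)·(-5)] = 18/25
L_3(5) = (9)·(8)·(4)/[(10)·(9)·(5)] = 16/25
Sum: 213·(16/25) + 91·(-1) + 3·(18/25) + (-557)·(16/25) = -309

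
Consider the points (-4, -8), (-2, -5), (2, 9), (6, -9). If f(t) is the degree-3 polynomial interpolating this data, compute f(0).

14/5

L_0(0) = (2)·(-2)·(-6)/[(-2)·(-6)·(-10)] = -1/5
L_1(0) = (4)·(-2)·(-6)/[(2)·(-4)·(-8)] = 3/4
L_2(0) = (4)·(2)·(-6)/[(6)·(4)·(-4)] = 1/2
L_3(0) = (4)·(2)·(-2)/[(10)·(8)·(4)] = -1/20
Sum: (-8)·(-1/5) + (-5)·(3/4) + 9·(1/2) + (-9)·(-1/20) = 14/5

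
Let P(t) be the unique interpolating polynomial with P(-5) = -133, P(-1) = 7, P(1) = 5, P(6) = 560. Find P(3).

L_0(3) = (4)·(2)·(-3)/[(-4)·(-6)·(-11)] = 1/11
L_1(3) = (8)·(2)·(-3)/[(4)·(-2)·(-7)] = -6/7
L_2(3) = (8)·(4)·(-3)/[(6)·(2)·(-5)] = 8/5
L_3(3) = (8)·(4)·(2)/[(11)·(7)·(5)] = 64/385
Sum: (-133)·(1/11) + 7·(-6/7) + 5·(8/5) + 560·(64/385) = 83

83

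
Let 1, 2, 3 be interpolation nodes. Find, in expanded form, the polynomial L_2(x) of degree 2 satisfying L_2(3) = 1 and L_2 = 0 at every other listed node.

L_2(x) = (x - 1)(x - 2) / [(2)·(1)]
       = (x^2 - 3x + 2) / (2)

L_2(x) = (1/2)x^2 - (3/2)x + 1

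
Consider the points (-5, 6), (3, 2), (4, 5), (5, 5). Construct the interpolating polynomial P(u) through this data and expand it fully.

Build the Lagrange basis polynomials:
L_0(u) = (u - 3)(u - 4)(u - 5) / [-720] = -(1/720)u^3 + (1/60)u^2 - (47/720)u + 1/12
L_1(u) = (u + 5)(u - 4)(u - 5) / [16] = (1/16)u^3 - (1/4)u^2 - (25/16)u + 25/4
L_2(u) = (u + 5)(u - 3)(u - 5) / [-9] = -(1/9)u^3 + (1/3)u^2 + (25/9)u - 25/3
L_3(u) = (u + 5)(u - 3)(u - 4) / [20] = (1/20)u^3 - (1/10)u^2 - (23/20)u + 3
P(u) = 6·L_0 + 2·L_1 + 5·L_2 + 5·L_3
  6·L_0(u) = -(1/120)u^3 + (1/10)u^2 - (47/120)u + 1/2
  2·L_1(u) = (1/8)u^3 - (1/2)u^2 - (25/8)u + 25/2
  5·L_2(u) = -(5/9)u^3 + (5/3)u^2 + (125/9)u - 125/3
  5·L_3(u) = (1/4)u^3 - (1/2)u^2 - (23/4)u + 15
Adding term by term: -(17/90)u^3 + (23/30)u^2 + (208/45)u - 41/3

P(u) = -(17/90)u^3 + (23/30)u^2 + (208/45)u - 41/3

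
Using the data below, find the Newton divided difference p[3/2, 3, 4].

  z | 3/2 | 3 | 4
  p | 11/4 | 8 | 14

1

p[3/2,3] = (8 - 11/4) / (3 - 3/2) = 7/2
p[3,4] = (14 - 8) / (4 - 3) = 6
p[3/2,3,4] = (6 - 7/2) / (4 - 3/2) = 1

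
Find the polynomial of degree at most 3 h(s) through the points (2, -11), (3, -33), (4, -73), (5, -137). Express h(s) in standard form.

h(s) = -s^3 - 3s + 3

Build the Lagrange basis polynomials:
L_0(s) = (s - 3)(s - 4)(s - 5) / [-6] = -(1/6)s^3 + 2s^2 - (47/6)s + 10
L_1(s) = (s - 2)(s - 4)(s - 5) / [2] = (1/2)s^3 - (11/2)s^2 + 19s - 20
L_2(s) = (s - 2)(s - 3)(s - 5) / [-2] = -(1/2)s^3 + 5s^2 - (31/2)s + 15
L_3(s) = (s - 2)(s - 3)(s - 4) / [6] = (1/6)s^3 - (3/2)s^2 + (13/3)s - 4
h(s) = (-11)·L_0 + (-33)·L_1 + (-73)·L_2 + (-137)·L_3
  (-11)·L_0(s) = (11/6)s^3 - 22s^2 + (517/6)s - 110
  (-33)·L_1(s) = -(33/2)s^3 + (363/2)s^2 - 627s + 660
  (-73)·L_2(s) = (73/2)s^3 - 365s^2 + (2263/2)s - 1095
  (-137)·L_3(s) = -(137/6)s^3 + (411/2)s^2 - (1781/3)s + 548
Adding term by term: -s^3 - 3s + 3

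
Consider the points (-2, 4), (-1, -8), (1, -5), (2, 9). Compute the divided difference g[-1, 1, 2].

25/6

g[-1,1] = (-5 - (-8)) / (1 - (-1)) = 3/2
g[1,2] = (9 - (-5)) / (2 - 1) = 14
g[-1,1,2] = (14 - 3/2) / (2 - (-1)) = 25/6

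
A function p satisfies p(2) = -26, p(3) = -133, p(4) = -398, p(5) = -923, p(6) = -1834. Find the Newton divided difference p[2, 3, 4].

p[2,3] = (-133 - (-26)) / (3 - 2) = -107
p[3,4] = (-398 - (-133)) / (4 - 3) = -265
p[2,3,4] = (-265 - (-107)) / (4 - 2) = -79

-79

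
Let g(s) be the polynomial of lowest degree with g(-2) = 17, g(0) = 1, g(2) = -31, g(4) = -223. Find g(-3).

64

Using Newton's divided-difference form:
g[-2,0] = (1 - 17) / (0 - (-2)) = -8
g[0,2] = (-31 - 1) / (2 - 0) = -16
g[2,4] = (-223 - (-31)) / (4 - 2) = -96
g[-2,0,2] = (-16 - (-8)) / (2 - (-2)) = -2
g[0,2,4] = (-96 - (-16)) / (4 - 0) = -20
g[-2,0,2,4] = (-20 - (-2)) / (4 - (-2)) = -3
g(-3) = 17 + (-8)·(-1) + (-2)·(-1)·(-3) + (-3)·(-1)·(-3)·(-5) = 64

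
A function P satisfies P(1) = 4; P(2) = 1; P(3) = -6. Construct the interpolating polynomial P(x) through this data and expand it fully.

Newton's divided differences:
P[1,2] = (1 - 4) / (2 - 1) = -3
P[2,3] = (-6 - 1) / (3 - 2) = -7
P[1,2,3] = (-7 - (-3)) / (3 - 1) = -2
P(x) = 4 + (-3)·(x - 1) + (-2)·(x - 1)(x - 2)
Expanding: P(x) = -2x^2 + 3x + 3

P(x) = -2x^2 + 3x + 3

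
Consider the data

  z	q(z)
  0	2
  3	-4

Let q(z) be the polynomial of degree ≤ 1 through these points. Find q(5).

L_0(5) = (2)/[(-3)] = -2/3
L_1(5) = (5)/[(3)] = 5/3
Sum: 2·(-2/3) + (-4)·(5/3) = -8

-8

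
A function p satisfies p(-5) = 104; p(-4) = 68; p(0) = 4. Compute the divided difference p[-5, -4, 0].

p[-5,-4] = (68 - 104) / (-4 - (-5)) = -36
p[-4,0] = (4 - 68) / (0 - (-4)) = -16
p[-5,-4,0] = (-16 - (-36)) / (0 - (-5)) = 4

4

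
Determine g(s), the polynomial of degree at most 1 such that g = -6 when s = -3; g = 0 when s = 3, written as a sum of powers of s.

Build the Lagrange basis polynomials:
L_0(s) = (s - 3) / [-6] = -(1/6)s + 1/2
L_1(s) = (s + 3) / [6] = (1/6)s + 1/2
g(s) = (-6)·L_0 + 0·L_1
  (-6)·L_0(s) = s - 3
  0·L_1(s) = 0
Adding term by term: s - 3

g(s) = s - 3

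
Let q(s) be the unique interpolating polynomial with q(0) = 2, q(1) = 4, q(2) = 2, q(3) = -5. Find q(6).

-66

Using Newton's divided-difference form:
q[0,1] = (4 - 2) / (1 - 0) = 2
q[1,2] = (2 - 4) / (2 - 1) = -2
q[2,3] = (-5 - 2) / (3 - 2) = -7
q[0,1,2] = (-2 - 2) / (2 - 0) = -2
q[1,2,3] = (-7 - (-2)) / (3 - 1) = -5/2
q[0,1,2,3] = (-5/2 - (-2)) / (3 - 0) = -1/6
q(6) = 2 + 2·(6) + (-2)·(6)·(5) + (-1/6)·(6)·(5)·(4) = -66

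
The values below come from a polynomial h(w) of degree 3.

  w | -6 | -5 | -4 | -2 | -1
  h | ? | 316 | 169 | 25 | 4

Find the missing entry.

The 4 known values determine h uniquely (degree ≤ 3).
Evaluate each Lagrange basis at w = -6:
L_0(-6) = (-2)·(-4)·(-5)/[(-1)·(-3)·(-4)] = 10/3
L_1(-6) = (-1)·(-4)·(-5)/[(1)·(-2)·(-3)] = -10/3
L_2(-6) = (-1)·(-2)·(-5)/[(3)·(2)·(-1)] = 5/3
L_3(-6) = (-1)·(-2)·(-4)/[(4)·(3)·(1)] = -2/3
Sum: 316·(10/3) + 169·(-10/3) + 25·(5/3) + 4·(-2/3) = 529

529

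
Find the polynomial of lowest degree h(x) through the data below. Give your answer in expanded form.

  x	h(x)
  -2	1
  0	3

Build the Lagrange basis polynomials:
L_0(x) = x / [-2] = -(1/2)x
L_1(x) = (x + 2) / [2] = (1/2)x + 1
h(x) = 1·L_0 + 3·L_1
  1·L_0(x) = -(1/2)x
  3·L_1(x) = (3/2)x + 3
Adding term by term: x + 3

h(x) = x + 3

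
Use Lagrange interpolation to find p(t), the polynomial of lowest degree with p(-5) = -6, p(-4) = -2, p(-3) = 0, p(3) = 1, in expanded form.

p(t) = (31/336)t^3 + (3/28)t^2 - (223/336)t - 13/28

Build the Lagrange basis polynomials:
L_0(t) = (t + 4)(t + 3)(t - 3) / [-16] = -(1/16)t^3 - (1/4)t^2 + (9/16)t + 9/4
L_1(t) = (t + 5)(t + 3)(t - 3) / [7] = (1/7)t^3 + (5/7)t^2 - (9/7)t - 45/7
L_2(t) = (t + 5)(t + 4)(t - 3) / [-12] = -(1/12)t^3 - (1/2)t^2 + (7/12)t + 5
L_3(t) = (t + 5)(t + 4)(t + 3) / [336] = (1/336)t^3 + (1/28)t^2 + (47/336)t + 5/28
p(t) = (-6)·L_0 + (-2)·L_1 + 0·L_2 + 1·L_3
  (-6)·L_0(t) = (3/8)t^3 + (3/2)t^2 - (27/8)t - 27/2
  (-2)·L_1(t) = -(2/7)t^3 - (10/7)t^2 + (18/7)t + 90/7
  0·L_2(t) = 0
  1·L_3(t) = (1/336)t^3 + (1/28)t^2 + (47/336)t + 5/28
Adding term by term: (31/336)t^3 + (3/28)t^2 - (223/336)t - 13/28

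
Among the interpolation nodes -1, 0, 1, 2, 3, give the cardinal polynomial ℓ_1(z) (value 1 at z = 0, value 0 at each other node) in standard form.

ℓ_1(z) = -(1/6)z^4 + (5/6)z^3 - (5/6)z^2 - (5/6)z + 1

ℓ_1(z) = (z + 1)(z - 1)(z - 2)(z - 3) / [(1)·(-1)·(-2)·(-3)]
       = (z^4 - 5z^3 + 5z^2 + 5z - 6) / (-6)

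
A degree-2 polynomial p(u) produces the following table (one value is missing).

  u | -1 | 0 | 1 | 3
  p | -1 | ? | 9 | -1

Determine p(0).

13/2

The 3 known values determine p uniquely (degree ≤ 2).
Evaluate each Lagrange basis at u = 0:
L_0(0) = (-1)·(-3)/[(-2)·(-4)] = 3/8
L_1(0) = (1)·(-3)/[(2)·(-2)] = 3/4
L_2(0) = (1)·(-1)/[(4)·(2)] = -1/8
Sum: (-1)·(3/8) + 9·(3/4) + (-1)·(-1/8) = 13/2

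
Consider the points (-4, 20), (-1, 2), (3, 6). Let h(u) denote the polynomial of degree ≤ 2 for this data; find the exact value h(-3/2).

Evaluate each Lagrange basis at u = -3/2:
L_0(-3/2) = (-1/2)·(-9/2)/[(-3)·(-7)] = 3/28
L_1(-3/2) = (5/2)·(-9/2)/[(3)·(-4)] = 15/16
L_2(-3/2) = (5/2)·(-1/2)/[(7)·(4)] = -5/112
Sum: 20·(3/28) + 2·(15/16) + 6·(-5/112) = 15/4

15/4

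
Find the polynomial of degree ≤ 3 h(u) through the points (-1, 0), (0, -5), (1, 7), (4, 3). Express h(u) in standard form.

h(u) = -(71/30)u^3 + (17/2)u^2 + (88/15)u - 5

Build the Lagrange basis polynomials:
L_0(u) = u(u - 1)(u - 4) / [-10] = -(1/10)u^3 + (1/2)u^2 - (2/5)u
L_1(u) = (u + 1)(u - 1)(u - 4) / [4] = (1/4)u^3 - u^2 - (1/4)u + 1
L_2(u) = (u + 1)u(u - 4) / [-6] = -(1/6)u^3 + (1/2)u^2 + (2/3)u
L_3(u) = (u + 1)u(u - 1) / [60] = (1/60)u^3 - (1/60)u
h(u) = 0·L_0 + (-5)·L_1 + 7·L_2 + 3·L_3
  0·L_0(u) = 0
  (-5)·L_1(u) = -(5/4)u^3 + 5u^2 + (5/4)u - 5
  7·L_2(u) = -(7/6)u^3 + (7/2)u^2 + (14/3)u
  3·L_3(u) = (1/20)u^3 - (1/20)u
Adding term by term: -(71/30)u^3 + (17/2)u^2 + (88/15)u - 5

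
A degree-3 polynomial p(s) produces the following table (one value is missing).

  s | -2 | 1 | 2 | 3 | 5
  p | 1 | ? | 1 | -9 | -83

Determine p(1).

1

The 4 known values determine p uniquely (degree ≤ 3).
L_0(1) = (-1)·(-2)·(-4)/[(-4)·(-5)·(-7)] = 2/35
L_1(1) = (3)·(-2)·(-4)/[(4)·(-1)·(-3)] = 2
L_2(1) = (3)·(-1)·(-4)/[(5)·(1)·(-2)] = -6/5
L_3(1) = (3)·(-1)·(-2)/[(7)·(3)·(2)] = 1/7
Sum: 1·(2/35) + 1·(2) + (-9)·(-6/5) + (-83)·(1/7) = 1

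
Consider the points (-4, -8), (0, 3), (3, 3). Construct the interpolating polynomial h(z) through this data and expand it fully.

h(z) = -(11/28)z^2 + (33/28)z + 3

Build the Lagrange basis polynomials:
L_0(z) = z(z - 3) / [28] = (1/28)z^2 - (3/28)z
L_1(z) = (z + 4)(z - 3) / [-12] = -(1/12)z^2 - (1/12)z + 1
L_2(z) = (z + 4)z / [21] = (1/21)z^2 + (4/21)z
h(z) = (-8)·L_0 + 3·L_1 + 3·L_2
  (-8)·L_0(z) = -(2/7)z^2 + (6/7)z
  3·L_1(z) = -(1/4)z^2 - (1/4)z + 3
  3·L_2(z) = (1/7)z^2 + (4/7)z
Adding term by term: -(11/28)z^2 + (33/28)z + 3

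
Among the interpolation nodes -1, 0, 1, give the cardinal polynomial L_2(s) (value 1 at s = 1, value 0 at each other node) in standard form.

L_2(s) = (s + 1)s / [(2)·(1)]
       = (s^2 + s) / (2)

L_2(s) = (1/2)s^2 + (1/2)s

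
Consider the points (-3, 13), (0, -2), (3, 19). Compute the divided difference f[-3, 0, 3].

2

f[-3,0] = (-2 - 13) / (0 - (-3)) = -5
f[0,3] = (19 - (-2)) / (3 - 0) = 7
f[-3,0,3] = (7 - (-5)) / (3 - (-3)) = 2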